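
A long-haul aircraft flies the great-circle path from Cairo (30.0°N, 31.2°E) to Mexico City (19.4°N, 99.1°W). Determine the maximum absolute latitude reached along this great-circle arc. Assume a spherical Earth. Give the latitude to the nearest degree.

The great circle lies in the plane with unit normal n̂ = (p₁ × p₂)/|p₁ × p₂|.
Here n̂_z ≈ -0.668; the vertex latitude is φ_max = arccos|n̂_z| ≈ 48.1°.
Check via Clairaut: cos φ_max = |cos φ₁| · sin C = cos(30.0°)·sin(50.5°) ≈ 0.668, again giving ≈ 48.1°.

≈ 48°N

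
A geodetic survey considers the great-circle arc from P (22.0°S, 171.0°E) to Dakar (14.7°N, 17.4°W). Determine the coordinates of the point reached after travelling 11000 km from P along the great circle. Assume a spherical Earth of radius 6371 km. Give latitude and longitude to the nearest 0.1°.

Convert each endpoint to a unit vector on the sphere (x = cos φ cos λ, y = cos φ sin λ, z = sin φ).
The central angle between the endpoints is δ = arccos(p₁·p₂) ≈ 2.953 rad (169.2°). The total great-circle distance is δ·R ≈ 2.953 × 6371 ≈ 18814 km, so the target fraction is f = 11000/18814 ≈ 0.585.
Interpolate at f ≈ 0.585 with slerp weights a = sin((1−f)δ)/sin δ ≈ 5.021, b = sin(fδ)/sin δ ≈ 5.270.
p = a·p₁ + b·p₂ ≈ (0.266, -0.796, -0.544); φ = arcsin(p_z) ≈ -32.94°, λ = atan2(p_y, p_x) ≈ -71.54°.

≈ (32.9°S, 71.5°W)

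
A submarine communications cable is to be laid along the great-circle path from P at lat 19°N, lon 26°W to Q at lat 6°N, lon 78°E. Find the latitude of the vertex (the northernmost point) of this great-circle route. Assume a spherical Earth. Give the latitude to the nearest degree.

The great circle lies in the plane with unit normal n̂ = (p₁ × p₂)/|p₁ × p₂|.
Here n̂_z ≈ +0.930; the vertex latitude is φ_max = arccos|n̂_z| ≈ 21.6°.
Check via Clairaut: cos φ_max = |cos φ₁| · sin C = cos(19.0°)·sin(79.6°) ≈ 0.930, again giving ≈ 21.6°.

≈ 22°N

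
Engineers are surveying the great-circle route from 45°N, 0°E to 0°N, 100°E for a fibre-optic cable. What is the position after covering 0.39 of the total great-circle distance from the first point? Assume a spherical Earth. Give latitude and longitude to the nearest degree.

≈ 38°N, 50°E

Write both endpoints as unit vectors p₁, p₂ with components (cos φ cos λ, cos φ sin λ, sin φ).
The central angle between the endpoints is δ = arccos(p₁·p₂) ≈ 1.694 rad (97.1°).
Interpolate at f = 0.39 with slerp weights a = sin((1−f)δ)/sin δ ≈ 0.866, b = sin(fδ)/sin δ ≈ 0.618.
p = a·p₁ + b·p₂ ≈ (0.505, 0.609, 0.612); φ = arcsin(p_z) ≈ 37.74°, λ = atan2(p_y, p_x) ≈ 50.35°.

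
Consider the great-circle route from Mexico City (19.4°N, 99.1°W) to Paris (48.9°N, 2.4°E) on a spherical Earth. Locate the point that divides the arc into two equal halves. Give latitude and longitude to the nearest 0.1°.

≈ (46.3°N, 60.7°W)

Write both endpoints as unit vectors p₁, p₂ with components (cos φ cos λ, cos φ sin λ, sin φ).
The central angle between the endpoints is δ = arccos(p₁·p₂) ≈ 1.444 rad (82.7°).
Interpolate at f = 1/2 with slerp weights a = sin((1−f)δ)/sin δ ≈ 0.666, b = sin(fδ)/sin δ ≈ 0.666.
p = a·p₁ + b·p₂ ≈ (0.338, -0.602, 0.723); φ = arcsin(p_z) ≈ 46.33°, λ = atan2(p_y, p_x) ≈ -60.68°.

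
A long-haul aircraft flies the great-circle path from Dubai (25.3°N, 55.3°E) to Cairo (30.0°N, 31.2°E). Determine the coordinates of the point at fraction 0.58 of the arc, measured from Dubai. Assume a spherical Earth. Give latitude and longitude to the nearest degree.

≈ 29°N, 42°E

The haversine formula gives a central angle δ ≈ 0.381 rad (21.8°) between the endpoints.
Interpolate at f = 0.58 with slerp weights a = sin((1−f)δ)/sin δ ≈ 0.428, b = sin(fδ)/sin δ ≈ 0.589.
p = a·p₁ + b·p₂ ≈ (0.657, 0.583, 0.478); φ = arcsin(p_z) ≈ 28.54°, λ = atan2(p_y, p_x) ≈ 41.57°.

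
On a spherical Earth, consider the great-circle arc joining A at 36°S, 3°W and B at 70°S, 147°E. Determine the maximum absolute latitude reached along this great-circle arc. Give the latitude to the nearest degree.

≈ 82°S

The great circle lies in the plane with unit normal n̂ = (p₁ × p₂)/|p₁ × p₂|.
Here n̂_z ≈ +0.146; the vertex latitude is φ_max = arccos|n̂_z| ≈ 81.6°.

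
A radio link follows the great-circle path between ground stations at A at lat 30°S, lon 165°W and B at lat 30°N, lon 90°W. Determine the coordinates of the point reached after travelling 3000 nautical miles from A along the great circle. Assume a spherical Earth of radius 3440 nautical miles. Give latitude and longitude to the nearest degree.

Write both endpoints as unit vectors p₁, p₂ with components (cos φ cos λ, cos φ sin λ, sin φ).
The central angle between the endpoints is δ = arccos(p₁·p₂) ≈ 1.627 rad (93.2°). The total great-circle distance is δ·R ≈ 1.627 × 3440 ≈ 5596 nmi, so the target fraction is f = 3000/5596 ≈ 0.536.
Interpolate at f ≈ 0.536 with slerp weights a = sin((1−f)δ)/sin δ ≈ 0.686, b = sin(fδ)/sin δ ≈ 0.767.
p = a·p₁ + b·p₂ ≈ (-0.574, -0.818, 0.040); φ = arcsin(p_z) ≈ 2.32°, λ = atan2(p_y, p_x) ≈ -125.06°.

≈ lat 2°N, lon 125°W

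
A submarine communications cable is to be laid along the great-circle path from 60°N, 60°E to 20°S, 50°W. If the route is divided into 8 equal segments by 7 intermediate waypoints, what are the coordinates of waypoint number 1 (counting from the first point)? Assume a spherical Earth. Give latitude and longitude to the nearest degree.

The haversine formula gives a central angle δ ≈ 2.045 rad (117.2°) between the endpoints.
Interpolate at f = 1/8 with slerp weights a = sin((1−f)δ)/sin δ ≈ 1.097, b = sin(fδ)/sin δ ≈ 0.284.
p = a·p₁ + b·p₂ ≈ (0.446, 0.271, 0.853); φ = arcsin(p_z) ≈ 58.55°, λ = atan2(p_y, p_x) ≈ 31.24°.

≈ 59°N, 31°E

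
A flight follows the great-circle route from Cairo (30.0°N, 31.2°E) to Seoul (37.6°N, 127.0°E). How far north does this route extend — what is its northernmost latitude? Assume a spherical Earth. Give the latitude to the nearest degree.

≈ 45°N

The great circle lies in the plane with unit normal n̂ = (p₁ × p₂)/|p₁ × p₂|.
Here n̂_z ≈ +0.702; the vertex latitude is φ_max = arccos|n̂_z| ≈ 45.4°.
Check via Clairaut: cos φ_max = |cos φ₁| · sin C = cos(30.0°)·sin(54.2°) ≈ 0.702, again giving ≈ 45.4°.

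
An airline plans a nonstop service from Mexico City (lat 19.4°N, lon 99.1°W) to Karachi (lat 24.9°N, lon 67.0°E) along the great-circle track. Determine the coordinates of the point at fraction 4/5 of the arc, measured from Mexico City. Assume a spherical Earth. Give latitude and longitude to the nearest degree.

Write both endpoints as unit vectors p₁, p₂ with components (cos φ cos λ, cos φ sin λ, sin φ).
The central angle between the endpoints is δ = arccos(p₁·p₂) ≈ 2.333 rad (133.7°).
Interpolate at f = 4/5 with slerp weights a = sin((1−f)δ)/sin δ ≈ 0.622, b = sin(fδ)/sin δ ≈ 1.323.
p = a·p₁ + b·p₂ ≈ (0.376, 0.525, 0.764); φ = arcsin(p_z) ≈ 49.78°, λ = atan2(p_y, p_x) ≈ 54.39°.

≈ lat 50°N, lon 54°E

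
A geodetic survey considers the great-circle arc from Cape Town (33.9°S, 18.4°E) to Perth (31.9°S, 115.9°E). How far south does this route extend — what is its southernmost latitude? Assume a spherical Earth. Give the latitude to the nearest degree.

≈ 44°S

The great circle lies in the plane with unit normal n̂ = (p₁ × p₂)/|p₁ × p₂|.
Here n̂_z ≈ +0.713; the vertex latitude is φ_max = arccos|n̂_z| ≈ 44.5°.
Check via Clairaut: cos φ_max = |cos φ₁| · sin C = cos(33.9°)·sin(120.7°) ≈ 0.713, again giving ≈ 44.5°.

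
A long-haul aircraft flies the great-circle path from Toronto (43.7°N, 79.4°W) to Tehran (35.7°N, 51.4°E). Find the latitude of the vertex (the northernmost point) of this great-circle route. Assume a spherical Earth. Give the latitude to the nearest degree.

≈ 64°N

The great circle lies in the plane with unit normal n̂ = (p₁ × p₂)/|p₁ × p₂|.
Here n̂_z ≈ +0.445; the vertex latitude is φ_max = arccos|n̂_z| ≈ 63.6°.
Check via Clairaut: cos φ_max = |cos φ₁| · sin C = cos(43.7°)·sin(37.9°) ≈ 0.445, again giving ≈ 63.6°.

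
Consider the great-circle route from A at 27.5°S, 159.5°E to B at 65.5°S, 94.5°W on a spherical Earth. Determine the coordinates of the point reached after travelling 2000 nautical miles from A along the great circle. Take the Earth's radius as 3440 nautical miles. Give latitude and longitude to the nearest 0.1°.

≈ 55.9°S, 176.2°W

The haversine formula gives a central angle δ ≈ 1.246 rad (71.4°) between the endpoints. The total great-circle distance is δ·R ≈ 1.246 × 3440 ≈ 4287 nmi, so the target fraction is f = 2000/4287 ≈ 0.466.
Interpolate at f ≈ 0.466 with slerp weights a = sin((1−f)δ)/sin δ ≈ 0.651, b = sin(fδ)/sin δ ≈ 0.579.
p = a·p₁ + b·p₂ ≈ (-0.560, -0.037, -0.828); φ = arcsin(p_z) ≈ -55.88°, λ = atan2(p_y, p_x) ≈ -176.19°.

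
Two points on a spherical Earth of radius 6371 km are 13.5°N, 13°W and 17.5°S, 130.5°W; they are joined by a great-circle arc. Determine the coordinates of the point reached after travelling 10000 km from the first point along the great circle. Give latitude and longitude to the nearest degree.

Write both endpoints as unit vectors p₁, p₂ with components (cos φ cos λ, cos φ sin λ, sin φ).
The central angle between the endpoints is δ = arccos(p₁·p₂) ≈ 2.093 rad (119.9°). The total great-circle distance is δ·R ≈ 2.093 × 6371 ≈ 13332 km, so the target fraction is f = 10000/13332 ≈ 0.750.
Interpolate at f ≈ 0.750 with slerp weights a = sin((1−f)δ)/sin δ ≈ 0.576, b = sin(fδ)/sin δ ≈ 1.153.
p = a·p₁ + b·p₂ ≈ (-0.169, -0.963, -0.212); φ = arcsin(p_z) ≈ -12.26°, λ = atan2(p_y, p_x) ≈ -99.94°.

≈ 12°S, 100°W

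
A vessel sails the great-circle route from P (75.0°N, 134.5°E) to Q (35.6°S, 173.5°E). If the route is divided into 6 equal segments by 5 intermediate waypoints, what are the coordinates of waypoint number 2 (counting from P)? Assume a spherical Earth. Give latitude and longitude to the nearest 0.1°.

The haversine formula gives a central angle δ ≈ 1.981 rad (113.5°) between the endpoints.
Interpolate at f = 2/6 with slerp weights a = sin((1−f)δ)/sin δ ≈ 1.056, b = sin(fδ)/sin δ ≈ 0.669.
p = a·p₁ + b·p₂ ≈ (-0.732, 0.257, 0.631); φ = arcsin(p_z) ≈ 39.13°, λ = atan2(p_y, p_x) ≈ 160.68°.

≈ (39.1°N, 160.7°E)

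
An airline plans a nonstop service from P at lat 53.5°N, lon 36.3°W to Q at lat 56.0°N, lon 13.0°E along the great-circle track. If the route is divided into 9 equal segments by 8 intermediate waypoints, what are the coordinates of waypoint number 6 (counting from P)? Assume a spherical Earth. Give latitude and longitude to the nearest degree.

Write both endpoints as unit vectors p₁, p₂ with components (cos φ cos λ, cos φ sin λ, sin φ).
The central angle between the endpoints is δ = arccos(p₁·p₂) ≈ 0.488 rad (28.0°).
Interpolate at f = 6/9 with slerp weights a = sin((1−f)δ)/sin δ ≈ 0.345, b = sin(fδ)/sin δ ≈ 0.682.
p = a·p₁ + b·p₂ ≈ (0.537, -0.036, 0.843); φ = arcsin(p_z) ≈ 57.44°, λ = atan2(p_y, p_x) ≈ -3.82°.

≈ lat 57°N, lon 4°W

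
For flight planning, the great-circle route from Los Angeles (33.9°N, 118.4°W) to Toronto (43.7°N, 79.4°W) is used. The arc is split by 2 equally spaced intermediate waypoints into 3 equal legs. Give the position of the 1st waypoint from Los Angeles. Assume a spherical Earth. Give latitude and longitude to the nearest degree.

Convert each endpoint to a unit vector on the sphere (x = cos φ cos λ, y = cos φ sin λ, z = sin φ).
The central angle between the endpoints is δ = arccos(p₁·p₂) ≈ 0.552 rad (31.6°).
Interpolate at f = 1/3 with slerp weights a = sin((1−f)δ)/sin δ ≈ 0.686, b = sin(fδ)/sin δ ≈ 0.349.
p = a·p₁ + b·p₂ ≈ (-0.224, -0.749, 0.624); φ = arcsin(p_z) ≈ 38.58°, λ = atan2(p_y, p_x) ≈ -106.68°.

≈ 39°N, 107°W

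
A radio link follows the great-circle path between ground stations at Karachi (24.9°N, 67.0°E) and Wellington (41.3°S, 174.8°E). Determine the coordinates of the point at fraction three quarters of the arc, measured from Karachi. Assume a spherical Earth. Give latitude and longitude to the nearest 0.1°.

The haversine formula gives a central angle δ ≈ 2.079 rad (119.1°) between the endpoints.
Interpolate at f = 3/4 with slerp weights a = sin((1−f)δ)/sin δ ≈ 0.568, b = sin(fδ)/sin δ ≈ 1.144.
p = a·p₁ + b·p₂ ≈ (-0.655, 0.552, -0.516); φ = arcsin(p_z) ≈ -31.06°, λ = atan2(p_y, p_x) ≈ 139.85°.

≈ (31.1°S, 139.8°E)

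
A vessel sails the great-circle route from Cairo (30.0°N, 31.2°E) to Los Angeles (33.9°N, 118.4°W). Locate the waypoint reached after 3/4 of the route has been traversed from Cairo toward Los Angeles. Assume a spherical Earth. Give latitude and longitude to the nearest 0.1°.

≈ 56.5°N, 95.5°W

Convert each endpoint to a unit vector on the sphere (x = cos φ cos λ, y = cos φ sin λ, z = sin φ).
The central angle between the endpoints is δ = arccos(p₁·p₂) ≈ 1.919 rad (109.9°).
Interpolate at f = 3/4 with slerp weights a = sin((1−f)δ)/sin δ ≈ 0.491, b = sin(fδ)/sin δ ≈ 1.055.
p = a·p₁ + b·p₂ ≈ (-0.053, -0.550, 0.834); φ = arcsin(p_z) ≈ 56.48°, λ = atan2(p_y, p_x) ≈ -95.47°.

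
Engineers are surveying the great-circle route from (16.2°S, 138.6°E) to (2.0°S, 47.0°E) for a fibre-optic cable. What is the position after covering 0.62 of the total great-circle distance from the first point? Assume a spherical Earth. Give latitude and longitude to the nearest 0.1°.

The haversine formula gives a central angle δ ≈ 1.588 rad (91.0°) between the endpoints.
Interpolate at f = 0.62 with slerp weights a = sin((1−f)δ)/sin δ ≈ 0.568, b = sin(fδ)/sin δ ≈ 0.833.
p = a·p₁ + b·p₂ ≈ (0.159, 0.969, -0.187); φ = arcsin(p_z) ≈ -10.80°, λ = atan2(p_y, p_x) ≈ 80.68°.

≈ (10.8°S, 80.7°E)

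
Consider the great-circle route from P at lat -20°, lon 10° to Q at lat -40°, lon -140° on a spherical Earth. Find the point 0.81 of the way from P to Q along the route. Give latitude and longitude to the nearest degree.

Write both endpoints as unit vectors p₁, p₂ with components (cos φ cos λ, cos φ sin λ, sin φ).
The central angle between the endpoints is δ = arccos(p₁·p₂) ≈ 1.986 rad (113.8°).
Interpolate at f = 0.81 with slerp weights a = sin((1−f)δ)/sin δ ≈ 0.403, b = sin(fδ)/sin δ ≈ 1.092.
p = a·p₁ + b·p₂ ≈ (-0.268, -0.472, -0.840); φ = arcsin(p_z) ≈ -57.12°, λ = atan2(p_y, p_x) ≈ -119.60°.

≈ lat -57°, lon -120°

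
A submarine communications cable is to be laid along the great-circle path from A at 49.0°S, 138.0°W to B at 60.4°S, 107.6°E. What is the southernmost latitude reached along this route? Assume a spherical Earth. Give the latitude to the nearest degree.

The great circle lies in the plane with unit normal n̂ = (p₁ × p₂)/|p₁ × p₂|.
Here n̂_z ≈ -0.346; the vertex latitude is φ_max = arccos|n̂_z| ≈ 69.8°.
Check via Clairaut: cos φ_max = |cos φ₁| · sin C = cos(49.0°)·sin(148.2°) ≈ 0.346, again giving ≈ 69.8°.

≈ 70°S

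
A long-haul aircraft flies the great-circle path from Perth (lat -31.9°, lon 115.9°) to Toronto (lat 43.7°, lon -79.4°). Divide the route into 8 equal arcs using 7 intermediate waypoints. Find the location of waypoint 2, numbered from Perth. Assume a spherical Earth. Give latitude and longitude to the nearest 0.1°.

Write both endpoints as unit vectors p₁, p₂ with components (cos φ cos λ, cos φ sin λ, sin φ).
The central angle between the endpoints is δ = arccos(p₁·p₂) ≈ 2.848 rad (163.2°).
Interpolate at f = 2/8 with slerp weights a = sin((1−f)δ)/sin δ ≈ 2.915, b = sin(fδ)/sin δ ≈ 2.255.
p = a·p₁ + b·p₂ ≈ (-0.781, 0.624, 0.017); φ = arcsin(p_z) ≈ 0.99°, λ = atan2(p_y, p_x) ≈ 141.38°.

≈ lat 1.0°, lon 141.4°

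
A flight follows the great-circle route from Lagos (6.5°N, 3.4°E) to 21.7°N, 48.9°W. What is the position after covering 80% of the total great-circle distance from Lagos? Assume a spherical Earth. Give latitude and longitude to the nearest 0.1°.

≈ 19.8°N, 37.8°W

From cos δ = sin φ₁ sin φ₂ + cos φ₁ cos φ₂ cos Δλ, the central angle is δ ≈ 0.919 rad (52.7°).
Interpolate at f = 0.80 with slerp weights a = sin((1−f)δ)/sin δ ≈ 0.230, b = sin(fδ)/sin δ ≈ 0.844.
p = a·p₁ + b·p₂ ≈ (0.743, -0.577, 0.338); φ = arcsin(p_z) ≈ 19.75°, λ = atan2(p_y, p_x) ≈ -37.83°.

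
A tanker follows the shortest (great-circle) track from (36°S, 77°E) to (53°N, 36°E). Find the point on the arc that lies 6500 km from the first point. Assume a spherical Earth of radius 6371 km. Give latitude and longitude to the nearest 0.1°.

Convert each endpoint to a unit vector on the sphere (x = cos φ cos λ, y = cos φ sin λ, z = sin φ).
The central angle between the endpoints is δ = arccos(p₁·p₂) ≈ 1.673 rad (95.9°). The total great-circle distance is δ·R ≈ 1.673 × 6371 ≈ 10658 km, so the target fraction is f = 6500/10658 ≈ 0.610.
Interpolate at f ≈ 0.610 with slerp weights a = sin((1−f)δ)/sin δ ≈ 0.611, b = sin(fδ)/sin δ ≈ 0.857.
p = a·p₁ + b·p₂ ≈ (0.528, 0.784, 0.325); φ = arcsin(p_z) ≈ 18.99°, λ = atan2(p_y, p_x) ≈ 56.04°.

≈ (19.0°N, 56.0°E)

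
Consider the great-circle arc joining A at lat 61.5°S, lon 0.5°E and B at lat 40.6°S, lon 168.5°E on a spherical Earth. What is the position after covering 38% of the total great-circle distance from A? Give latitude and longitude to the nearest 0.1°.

Write both endpoints as unit vectors p₁, p₂ with components (cos φ cos λ, cos φ sin λ, sin φ).
The central angle between the endpoints is δ = arccos(p₁·p₂) ≈ 1.352 rad (77.4°).
Interpolate at f = 0.38 with slerp weights a = sin((1−f)δ)/sin δ ≈ 0.761, b = sin(fδ)/sin δ ≈ 0.503.
p = a·p₁ + b·p₂ ≈ (-0.011, 0.079, -0.997); φ = arcsin(p_z) ≈ -85.40°, λ = atan2(p_y, p_x) ≈ 98.01°.

≈ lat 85.4°S, lon 98.0°E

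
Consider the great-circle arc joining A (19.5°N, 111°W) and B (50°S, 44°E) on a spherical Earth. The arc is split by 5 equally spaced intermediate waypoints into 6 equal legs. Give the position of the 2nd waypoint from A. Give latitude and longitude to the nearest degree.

≈ (23°S, 89°W)

From cos δ = sin φ₁ sin φ₂ + cos φ₁ cos φ₂ cos Δλ, the central angle is δ ≈ 2.506 rad (143.6°).
Interpolate at f = 2/6 with slerp weights a = sin((1−f)δ)/sin δ ≈ 1.677, b = sin(fδ)/sin δ ≈ 1.250.
p = a·p₁ + b·p₂ ≈ (0.011, -0.918, -0.398); φ = arcsin(p_z) ≈ -23.43°, λ = atan2(p_y, p_x) ≈ -89.29°.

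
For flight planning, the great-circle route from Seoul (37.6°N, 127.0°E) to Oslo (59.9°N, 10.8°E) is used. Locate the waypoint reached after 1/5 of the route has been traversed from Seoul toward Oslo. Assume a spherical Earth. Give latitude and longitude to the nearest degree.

Convert each endpoint to a unit vector on the sphere (x = cos φ cos λ, y = cos φ sin λ, z = sin φ).
The central angle between the endpoints is δ = arccos(p₁·p₂) ≈ 1.211 rad (69.4°).
Interpolate at f = 1/5 with slerp weights a = sin((1−f)δ)/sin δ ≈ 0.881, b = sin(fδ)/sin δ ≈ 0.256.
p = a·p₁ + b·p₂ ≈ (-0.294, 0.581, 0.759); φ = arcsin(p_z) ≈ 49.37°, λ = atan2(p_y, p_x) ≈ 116.80°.

≈ (49°N, 117°E)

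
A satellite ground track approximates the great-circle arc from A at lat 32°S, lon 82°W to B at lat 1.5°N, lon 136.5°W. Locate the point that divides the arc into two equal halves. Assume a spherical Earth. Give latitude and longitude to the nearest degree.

≈ lat 17°S, lon 112°W

Convert each endpoint to a unit vector on the sphere (x = cos φ cos λ, y = cos φ sin λ, z = sin φ).
The central angle between the endpoints is δ = arccos(p₁·p₂) ≈ 1.072 rad (61.4°).
Interpolate at f = 1/2 with slerp weights a = sin((1−f)δ)/sin δ ≈ 0.582, b = sin(fδ)/sin δ ≈ 0.582.
p = a·p₁ + b·p₂ ≈ (-0.353, -0.889, -0.293); φ = arcsin(p_z) ≈ -17.03°, λ = atan2(p_y, p_x) ≈ -111.67°.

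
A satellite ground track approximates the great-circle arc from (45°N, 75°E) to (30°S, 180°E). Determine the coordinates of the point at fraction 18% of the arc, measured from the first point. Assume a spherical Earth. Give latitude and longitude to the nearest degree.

≈ (37°N, 102°E)

From cos δ = sin φ₁ sin φ₂ + cos φ₁ cos φ₂ cos Δλ, the central angle is δ ≈ 2.108 rad (120.8°).
Interpolate at f = 0.18 with slerp weights a = sin((1−f)δ)/sin δ ≈ 1.150, b = sin(fδ)/sin δ ≈ 0.431.
p = a·p₁ + b·p₂ ≈ (-0.163, 0.785, 0.597); φ = arcsin(p_z) ≈ 36.68°, λ = atan2(p_y, p_x) ≈ 101.73°.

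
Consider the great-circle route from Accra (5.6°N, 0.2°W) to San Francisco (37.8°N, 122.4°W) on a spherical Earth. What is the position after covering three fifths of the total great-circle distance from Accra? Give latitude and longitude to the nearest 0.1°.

≈ 42.5°N, 63.4°W

Convert each endpoint to a unit vector on the sphere (x = cos φ cos λ, y = cos φ sin λ, z = sin φ).
The central angle between the endpoints is δ = arccos(p₁·p₂) ≈ 1.938 rad (111.1°).
Interpolate at f = 3/5 with slerp weights a = sin((1−f)δ)/sin δ ≈ 0.750, b = sin(fδ)/sin δ ≈ 0.984.
p = a·p₁ + b·p₂ ≈ (0.330, -0.659, 0.676); φ = arcsin(p_z) ≈ 42.54°, λ = atan2(p_y, p_x) ≈ -63.40°.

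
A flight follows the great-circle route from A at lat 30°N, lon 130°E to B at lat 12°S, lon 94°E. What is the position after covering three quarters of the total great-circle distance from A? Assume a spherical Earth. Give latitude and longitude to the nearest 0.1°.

≈ lat 1.3°S, lon 102.5°E

The haversine formula gives a central angle δ ≈ 0.950 rad (54.5°) between the endpoints.
Interpolate at f = 3/4 with slerp weights a = sin((1−f)δ)/sin δ ≈ 0.289, b = sin(fδ)/sin δ ≈ 0.804.
p = a·p₁ + b·p₂ ≈ (-0.216, 0.976, -0.022); φ = arcsin(p_z) ≈ -1.29°, λ = atan2(p_y, p_x) ≈ 102.47°.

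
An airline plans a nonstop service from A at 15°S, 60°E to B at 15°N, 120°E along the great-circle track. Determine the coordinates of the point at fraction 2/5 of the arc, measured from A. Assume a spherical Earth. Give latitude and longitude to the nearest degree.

≈ 3°S, 84°E

From cos δ = sin φ₁ sin φ₂ + cos φ₁ cos φ₂ cos Δλ, the central angle is δ ≈ 1.160 rad (66.5°).
Interpolate at f = 2/5 with slerp weights a = sin((1−f)δ)/sin δ ≈ 0.699, b = sin(fδ)/sin δ ≈ 0.488.
p = a·p₁ + b·p₂ ≈ (0.102, 0.993, -0.055); φ = arcsin(p_z) ≈ -3.13°, λ = atan2(p_y, p_x) ≈ 84.14°.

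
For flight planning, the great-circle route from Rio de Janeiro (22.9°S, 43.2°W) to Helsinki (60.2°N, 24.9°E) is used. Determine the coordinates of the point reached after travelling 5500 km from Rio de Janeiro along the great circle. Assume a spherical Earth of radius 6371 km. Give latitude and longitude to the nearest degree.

≈ 21°N, 21°W

Convert each endpoint to a unit vector on the sphere (x = cos φ cos λ, y = cos φ sin λ, z = sin φ).
The central angle between the endpoints is δ = arccos(p₁·p₂) ≈ 1.738 rad (99.6°). The total great-circle distance is δ·R ≈ 1.738 × 6371 ≈ 11076 km, so the target fraction is f = 5500/11076 ≈ 0.497.
Interpolate at f ≈ 0.497 with slerp weights a = sin((1−f)δ)/sin δ ≈ 0.779, b = sin(fδ)/sin δ ≈ 0.771.
p = a·p₁ + b·p₂ ≈ (0.870, -0.330, 0.366); φ = arcsin(p_z) ≈ 21.46°, λ = atan2(p_y, p_x) ≈ -20.75°.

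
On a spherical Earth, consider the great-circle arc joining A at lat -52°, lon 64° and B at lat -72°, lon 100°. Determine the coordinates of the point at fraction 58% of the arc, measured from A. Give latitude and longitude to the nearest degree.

Write both endpoints as unit vectors p₁, p₂ with components (cos φ cos λ, cos φ sin λ, sin φ).
The central angle between the endpoints is δ = arccos(p₁·p₂) ≈ 0.443 rad (25.4°).
Interpolate at f = 0.58 with slerp weights a = sin((1−f)δ)/sin δ ≈ 0.432, b = sin(fδ)/sin δ ≈ 0.593.
p = a·p₁ + b·p₂ ≈ (0.085, 0.419, -0.904); φ = arcsin(p_z) ≈ -64.68°, λ = atan2(p_y, p_x) ≈ 78.58°.

≈ lat -65°, lon 79°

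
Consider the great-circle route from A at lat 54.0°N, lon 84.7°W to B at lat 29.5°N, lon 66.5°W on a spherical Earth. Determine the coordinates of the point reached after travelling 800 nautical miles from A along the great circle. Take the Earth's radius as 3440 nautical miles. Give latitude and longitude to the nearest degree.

≈ lat 43°N, lon 74°W

Convert each endpoint to a unit vector on the sphere (x = cos φ cos λ, y = cos φ sin λ, z = sin φ).
The central angle between the endpoints is δ = arccos(p₁·p₂) ≈ 0.486 rad (27.8°). The total great-circle distance is δ·R ≈ 0.486 × 3440 ≈ 1671 nmi, so the target fraction is f = 800/1671 ≈ 0.479.
Interpolate at f ≈ 0.479 with slerp weights a = sin((1−f)δ)/sin δ ≈ 0.536, b = sin(fδ)/sin δ ≈ 0.494.
p = a·p₁ + b·p₂ ≈ (0.200, -0.708, 0.677); φ = arcsin(p_z) ≈ 42.62°, λ = atan2(p_y, p_x) ≈ -74.19°.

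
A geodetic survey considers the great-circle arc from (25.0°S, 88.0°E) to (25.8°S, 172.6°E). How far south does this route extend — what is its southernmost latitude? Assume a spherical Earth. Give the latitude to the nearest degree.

≈ 33°S

The great circle lies in the plane with unit normal n̂ = (p₁ × p₂)/|p₁ × p₂|.
Here n̂_z ≈ +0.841; the vertex latitude is φ_max = arccos|n̂_z| ≈ 32.7°.
Check via Clairaut: cos φ_max = |cos φ₁| · sin C = cos(25.0°)·sin(111.8°) ≈ 0.841, again giving ≈ 32.7°.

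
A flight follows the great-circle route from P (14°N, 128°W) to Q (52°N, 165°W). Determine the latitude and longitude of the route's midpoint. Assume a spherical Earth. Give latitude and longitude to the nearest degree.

≈ (34°N, 142°W)

Write both endpoints as unit vectors p₁, p₂ with components (cos φ cos λ, cos φ sin λ, sin φ).
The central angle between the endpoints is δ = arccos(p₁·p₂) ≈ 0.840 rad (48.1°).
Interpolate at f = 1/2 with slerp weights a = sin((1−f)δ)/sin δ ≈ 0.548, b = sin(fδ)/sin δ ≈ 0.548.
p = a·p₁ + b·p₂ ≈ (-0.653, -0.506, 0.564); φ = arcsin(p_z) ≈ 34.33°, λ = atan2(p_y, p_x) ≈ -142.22°.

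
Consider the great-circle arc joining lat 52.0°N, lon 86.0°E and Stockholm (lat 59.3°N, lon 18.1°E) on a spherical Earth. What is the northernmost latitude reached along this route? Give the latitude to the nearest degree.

The great circle lies in the plane with unit normal n̂ = (p₁ × p₂)/|p₁ × p₂|.
Here n̂_z ≈ -0.481; the vertex latitude is φ_max = arccos|n̂_z| ≈ 61.3°.
Check via Clairaut: cos φ_max = |cos φ₁| · sin C = cos(52.0°)·sin(51.4°) ≈ 0.481, again giving ≈ 61.3°.

≈ 61°N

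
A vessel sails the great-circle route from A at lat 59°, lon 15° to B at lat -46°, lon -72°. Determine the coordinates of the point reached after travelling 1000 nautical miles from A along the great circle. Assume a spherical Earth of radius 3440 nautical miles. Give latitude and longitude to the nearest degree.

≈ lat 48°, lon -7°

Convert each endpoint to a unit vector on the sphere (x = cos φ cos λ, y = cos φ sin λ, z = sin φ).
The central angle between the endpoints is δ = arccos(p₁·p₂) ≈ 2.212 rad (126.7°). The total great-circle distance is δ·R ≈ 2.212 × 3440 ≈ 7608 nmi, so the target fraction is f = 1000/7608 ≈ 0.131.
Interpolate at f ≈ 0.131 with slerp weights a = sin((1−f)δ)/sin δ ≈ 1.172, b = sin(fδ)/sin δ ≈ 0.358.
p = a·p₁ + b·p₂ ≈ (0.660, -0.080, 0.747); φ = arcsin(p_z) ≈ 48.35°, λ = atan2(p_y, p_x) ≈ -6.92°.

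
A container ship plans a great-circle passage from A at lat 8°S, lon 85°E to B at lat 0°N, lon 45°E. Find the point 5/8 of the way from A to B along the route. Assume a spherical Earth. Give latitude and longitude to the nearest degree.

≈ lat 3°S, lon 60°E

Write both endpoints as unit vectors p₁, p₂ with components (cos φ cos λ, cos φ sin λ, sin φ).
The central angle between the endpoints is δ = arccos(p₁·p₂) ≈ 0.710 rad (40.7°).
Interpolate at f = 5/8 with slerp weights a = sin((1−f)δ)/sin δ ≈ 0.404, b = sin(fδ)/sin δ ≈ 0.659.
p = a·p₁ + b·p₂ ≈ (0.501, 0.864, -0.056); φ = arcsin(p_z) ≈ -3.22°, λ = atan2(p_y, p_x) ≈ 59.91°.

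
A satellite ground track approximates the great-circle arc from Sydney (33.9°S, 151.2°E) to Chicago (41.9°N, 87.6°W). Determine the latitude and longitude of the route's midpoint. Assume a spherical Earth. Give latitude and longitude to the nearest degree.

≈ 8°N, 154°W

Convert each endpoint to a unit vector on the sphere (x = cos φ cos λ, y = cos φ sin λ, z = sin φ).
The central angle between the endpoints is δ = arccos(p₁·p₂) ≈ 2.336 rad (133.8°).
Interpolate at f = 1/2 with slerp weights a = sin((1−f)δ)/sin δ ≈ 1.275, b = sin(fδ)/sin δ ≈ 1.275.
p = a·p₁ + b·p₂ ≈ (-0.888, -0.438, 0.140); φ = arcsin(p_z) ≈ 8.07°, λ = atan2(p_y, p_x) ≈ -153.72°.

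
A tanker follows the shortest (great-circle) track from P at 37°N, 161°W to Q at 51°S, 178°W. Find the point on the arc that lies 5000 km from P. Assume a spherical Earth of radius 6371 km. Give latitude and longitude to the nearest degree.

≈ 7°S, 169°W

The haversine formula gives a central angle δ ≈ 1.558 rad (89.3°) between the endpoints. The total great-circle distance is δ·R ≈ 1.558 × 6371 ≈ 9925 km, so the target fraction is f = 5000/9925 ≈ 0.504.
Interpolate at f ≈ 0.504 with slerp weights a = sin((1−f)δ)/sin δ ≈ 0.698, b = sin(fδ)/sin δ ≈ 0.707.
p = a·p₁ + b·p₂ ≈ (-0.972, -0.197, -0.129); φ = arcsin(p_z) ≈ -7.41°, λ = atan2(p_y, p_x) ≈ -168.54°.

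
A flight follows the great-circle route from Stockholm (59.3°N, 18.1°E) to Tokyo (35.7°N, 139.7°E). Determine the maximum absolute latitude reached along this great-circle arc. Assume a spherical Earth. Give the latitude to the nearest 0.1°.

The great circle lies in the plane with unit normal n̂ = (p₁ × p₂)/|p₁ × p₂|.
Here n̂_z ≈ +0.368; the vertex latitude is φ_max = arccos|n̂_z| ≈ 68.4°.

≈ 68.4°N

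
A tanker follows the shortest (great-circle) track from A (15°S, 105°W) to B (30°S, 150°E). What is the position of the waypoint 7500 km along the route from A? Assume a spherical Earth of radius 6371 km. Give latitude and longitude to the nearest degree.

From cos δ = sin φ₁ sin φ₂ + cos φ₁ cos φ₂ cos Δλ, the central angle is δ ≈ 1.658 rad (95.0°). The total great-circle distance is δ·R ≈ 1.658 × 6371 ≈ 10563 km, so the target fraction is f = 7500/10563 ≈ 0.710.
Interpolate at f ≈ 0.710 with slerp weights a = sin((1−f)δ)/sin δ ≈ 0.464, b = sin(fδ)/sin δ ≈ 0.927.
p = a·p₁ + b·p₂ ≈ (-0.811, -0.032, -0.584); φ = arcsin(p_z) ≈ -35.71°, λ = atan2(p_y, p_x) ≈ -177.76°.

≈ (36°S, 178°W)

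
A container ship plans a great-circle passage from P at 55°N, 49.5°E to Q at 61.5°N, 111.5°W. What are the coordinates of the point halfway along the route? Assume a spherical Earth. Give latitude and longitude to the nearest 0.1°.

≈ 83.4°N, 2.3°W

Write both endpoints as unit vectors p₁, p₂ with components (cos φ cos λ, cos φ sin λ, sin φ).
The central angle between the endpoints is δ = arccos(p₁·p₂) ≈ 1.092 rad (62.5°).
Interpolate at f = 1/2 with slerp weights a = sin((1−f)δ)/sin δ ≈ 0.585, b = sin(fδ)/sin δ ≈ 0.585.
p = a·p₁ + b·p₂ ≈ (0.116, -0.005, 0.993); φ = arcsin(p_z) ≈ 83.36°, λ = atan2(p_y, p_x) ≈ -2.26°.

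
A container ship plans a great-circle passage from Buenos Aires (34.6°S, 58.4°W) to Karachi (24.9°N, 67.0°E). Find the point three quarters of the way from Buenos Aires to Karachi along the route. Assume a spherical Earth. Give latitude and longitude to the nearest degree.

≈ 8°N, 37°E

Write both endpoints as unit vectors p₁, p₂ with components (cos φ cos λ, cos φ sin λ, sin φ).
The central angle between the endpoints is δ = arccos(p₁·p₂) ≈ 2.307 rad (132.2°).
Interpolate at f = 3/4 with slerp weights a = sin((1−f)δ)/sin δ ≈ 0.736, b = sin(fδ)/sin δ ≈ 1.333.
p = a·p₁ + b·p₂ ≈ (0.790, 0.597, 0.143); φ = arcsin(p_z) ≈ 8.23°, λ = atan2(p_y, p_x) ≈ 37.07°.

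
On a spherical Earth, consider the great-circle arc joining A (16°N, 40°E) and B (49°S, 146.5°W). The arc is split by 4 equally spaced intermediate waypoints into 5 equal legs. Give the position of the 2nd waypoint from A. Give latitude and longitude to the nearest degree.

Write both endpoints as unit vectors p₁, p₂ with components (cos φ cos λ, cos φ sin λ, sin φ).
The central angle between the endpoints is δ = arccos(p₁·p₂) ≈ 2.558 rad (146.6°).
Interpolate at f = 2/5 with slerp weights a = sin((1−f)δ)/sin δ ≈ 1.814, b = sin(fδ)/sin δ ≈ 1.550.
p = a·p₁ + b·p₂ ≈ (0.488, 0.560, -0.670); φ = arcsin(p_z) ≈ -42.05°, λ = atan2(p_y, p_x) ≈ 48.92°.

≈ (42°S, 49°E)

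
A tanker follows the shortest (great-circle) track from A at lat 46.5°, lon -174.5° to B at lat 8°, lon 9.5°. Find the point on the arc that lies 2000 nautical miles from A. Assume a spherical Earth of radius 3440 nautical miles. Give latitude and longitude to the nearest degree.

≈ lat 79°, lon 171°

Convert each endpoint to a unit vector on the sphere (x = cos φ cos λ, y = cos φ sin λ, z = sin φ).
The central angle between the endpoints is δ = arccos(p₁·p₂) ≈ 2.188 rad (125.4°). The total great-circle distance is δ·R ≈ 2.188 × 3440 ≈ 7528 nmi, so the target fraction is f = 2000/7528 ≈ 0.266.
Interpolate at f ≈ 0.266 with slerp weights a = sin((1−f)δ)/sin δ ≈ 1.226, b = sin(fδ)/sin δ ≈ 0.674.
p = a·p₁ + b·p₂ ≈ (-0.182, 0.029, 0.983); φ = arcsin(p_z) ≈ 79.38°, λ = atan2(p_y, p_x) ≈ 170.88°.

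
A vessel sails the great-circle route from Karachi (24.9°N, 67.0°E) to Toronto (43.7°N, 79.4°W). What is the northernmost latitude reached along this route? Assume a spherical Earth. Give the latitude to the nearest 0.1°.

The great circle lies in the plane with unit normal n̂ = (p₁ × p₂)/|p₁ × p₂|.
Here n̂_z ≈ -0.375; the vertex latitude is φ_max = arccos|n̂_z| ≈ 68.0°.
Check via Clairaut: cos φ_max = |cos φ₁| · sin C = cos(24.9°)·sin(24.4°) ≈ 0.375, again giving ≈ 68.0°.

≈ 68.0°N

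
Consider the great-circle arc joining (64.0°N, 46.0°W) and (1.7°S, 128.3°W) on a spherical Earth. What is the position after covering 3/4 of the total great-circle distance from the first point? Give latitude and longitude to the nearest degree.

≈ (18°N, 118°W)

Convert each endpoint to a unit vector on the sphere (x = cos φ cos λ, y = cos φ sin λ, z = sin φ).
The central angle between the endpoints is δ = arccos(p₁·p₂) ≈ 1.539 rad (88.2°).
Interpolate at f = 3/4 with slerp weights a = sin((1−f)δ)/sin δ ≈ 0.375, b = sin(fδ)/sin δ ≈ 0.915.
p = a·p₁ + b·p₂ ≈ (-0.452, -0.836, 0.310); φ = arcsin(p_z) ≈ 18.08°, λ = atan2(p_y, p_x) ≈ -118.42°.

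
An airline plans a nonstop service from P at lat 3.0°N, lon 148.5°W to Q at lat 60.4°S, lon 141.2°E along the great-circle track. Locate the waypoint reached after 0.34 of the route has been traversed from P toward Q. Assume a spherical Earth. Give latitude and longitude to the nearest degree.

Convert each endpoint to a unit vector on the sphere (x = cos φ cos λ, y = cos φ sin λ, z = sin φ).
The central angle between the endpoints is δ = arccos(p₁·p₂) ≈ 1.450 rad (83.1°).
Interpolate at f = 0.34 with slerp weights a = sin((1−f)δ)/sin δ ≈ 0.823, b = sin(fδ)/sin δ ≈ 0.477.
p = a·p₁ + b·p₂ ≈ (-0.885, -0.282, -0.371); φ = arcsin(p_z) ≈ -21.80°, λ = atan2(p_y, p_x) ≈ -162.31°.

≈ lat 22°S, lon 162°W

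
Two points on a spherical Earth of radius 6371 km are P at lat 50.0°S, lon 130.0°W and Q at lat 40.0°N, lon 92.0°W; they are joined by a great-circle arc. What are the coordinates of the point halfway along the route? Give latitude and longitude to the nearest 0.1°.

Convert each endpoint to a unit vector on the sphere (x = cos φ cos λ, y = cos φ sin λ, z = sin φ).
The central angle between the endpoints is δ = arccos(p₁·p₂) ≈ 1.675 rad (96.0°).
Interpolate at f = 1/2 with slerp weights a = sin((1−f)δ)/sin δ ≈ 0.747, b = sin(fδ)/sin δ ≈ 0.747.
p = a·p₁ + b·p₂ ≈ (-0.329, -0.940, -0.092); φ = arcsin(p_z) ≈ -5.28°, λ = atan2(p_y, p_x) ≈ -109.27°.

≈ lat 5.3°S, lon 109.3°W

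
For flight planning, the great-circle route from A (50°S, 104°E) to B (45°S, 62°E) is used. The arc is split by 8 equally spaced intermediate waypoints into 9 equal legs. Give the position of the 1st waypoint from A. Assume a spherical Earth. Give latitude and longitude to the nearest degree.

≈ (50°S, 99°E)

From cos δ = sin φ₁ sin φ₂ + cos φ₁ cos φ₂ cos Δλ, the central angle is δ ≈ 0.496 rad (28.4°).
Interpolate at f = 1/9 with slerp weights a = sin((1−f)δ)/sin δ ≈ 0.897, b = sin(fδ)/sin δ ≈ 0.116.
p = a·p₁ + b·p₂ ≈ (-0.101, 0.632, -0.769); φ = arcsin(p_z) ≈ -50.24°, λ = atan2(p_y, p_x) ≈ 99.09°.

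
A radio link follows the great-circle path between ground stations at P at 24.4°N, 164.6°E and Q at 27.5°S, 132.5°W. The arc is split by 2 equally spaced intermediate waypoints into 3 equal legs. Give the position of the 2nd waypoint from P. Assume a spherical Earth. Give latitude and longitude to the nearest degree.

≈ 11°S, 155°W

The haversine formula gives a central angle δ ≈ 1.393 rad (79.8°) between the endpoints.
Interpolate at f = 2/3 with slerp weights a = sin((1−f)δ)/sin δ ≈ 0.455, b = sin(fδ)/sin δ ≈ 0.814.
p = a·p₁ + b·p₂ ≈ (-0.887, -0.422, -0.188); φ = arcsin(p_z) ≈ -10.82°, λ = atan2(p_y, p_x) ≈ -154.55°.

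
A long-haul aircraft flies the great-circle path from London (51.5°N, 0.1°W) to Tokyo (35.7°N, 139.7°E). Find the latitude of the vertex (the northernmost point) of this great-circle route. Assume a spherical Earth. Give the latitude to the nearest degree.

≈ 71°N

The great circle lies in the plane with unit normal n̂ = (p₁ × p₂)/|p₁ × p₂|.
Here n̂_z ≈ +0.327; the vertex latitude is φ_max = arccos|n̂_z| ≈ 70.9°.
Check via Clairaut: cos φ_max = |cos φ₁| · sin C = cos(51.5°)·sin(31.7°) ≈ 0.327, again giving ≈ 70.9°.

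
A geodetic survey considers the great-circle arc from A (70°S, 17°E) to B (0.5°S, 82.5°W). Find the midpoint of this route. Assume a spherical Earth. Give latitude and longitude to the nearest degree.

The haversine formula gives a central angle δ ≈ 1.619 rad (92.8°) between the endpoints.
Interpolate at f = 1/2 with slerp weights a = sin((1−f)δ)/sin δ ≈ 0.725, b = sin(fδ)/sin δ ≈ 0.725.
p = a·p₁ + b·p₂ ≈ (0.332, -0.646, -0.687); φ = arcsin(p_z) ≈ -43.43°, λ = atan2(p_y, p_x) ≈ -62.83°.

≈ (43°S, 63°W)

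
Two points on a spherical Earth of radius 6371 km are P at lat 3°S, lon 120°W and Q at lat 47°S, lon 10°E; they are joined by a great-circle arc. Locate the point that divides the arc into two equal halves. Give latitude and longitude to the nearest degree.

Write both endpoints as unit vectors p₁, p₂ with components (cos φ cos λ, cos φ sin λ, sin φ).
The central angle between the endpoints is δ = arccos(p₁·p₂) ≈ 1.982 rad (113.5°).
Interpolate at f = 1/2 with slerp weights a = sin((1−f)δ)/sin δ ≈ 0.912, b = sin(fδ)/sin δ ≈ 0.912.
p = a·p₁ + b·p₂ ≈ (0.157, -0.681, -0.715); φ = arcsin(p_z) ≈ -45.65°, λ = atan2(p_y, p_x) ≈ -77.00°.

≈ lat 46°S, lon 77°W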